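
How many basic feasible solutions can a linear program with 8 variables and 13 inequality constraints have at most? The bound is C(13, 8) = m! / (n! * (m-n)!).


Each vertex corresponds to some choice of n active constraints out of m, so the number of vertices is at most C(m, n) = m! / (n!(m-n)!).
m = 13, n = 8
Numerator: 13 * 12 * 11 * 10 * 9 * 8 * 7 * 6
Denominator: 8! = 40320
C(13, 8) = 1287


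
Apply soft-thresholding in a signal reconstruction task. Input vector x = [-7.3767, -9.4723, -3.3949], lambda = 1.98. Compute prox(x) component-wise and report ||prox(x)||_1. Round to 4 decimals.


Soft-thresholding with lambda = 1.98:
prox(-7.3767) = sign(-7.3767)*max(|-7.3767| - 1.98, 0) = -5.3967
prox(-9.4723) = sign(-9.4723)*max(|-9.4723| - 1.98, 0) = -7.4923
prox(-3.3949) = sign(-3.3949)*max(|-3.3949| - 1.98, 0) = -1.4149
prox(x) = [-5.3967, -7.4923, -1.4149]
||prox(x)||_1 = 5.3967 + 7.4923 + 1.4149 = 14.3039


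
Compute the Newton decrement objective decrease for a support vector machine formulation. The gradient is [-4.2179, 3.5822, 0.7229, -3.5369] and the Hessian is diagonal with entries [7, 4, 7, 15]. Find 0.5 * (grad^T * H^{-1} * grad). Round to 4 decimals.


Step 1: H is diagonal, so H^(-1) * g = [-0.6026, 0.8956, 0.1033, -0.2358].
Step 2: g^T H^(-1) g = sum_i g_i^2 / H_ii
  = (-4.2179)^2/7 + (3.5822)^2/4 + (0.7229)^2/7 + (-3.5369)^2/15
  = 2.5415 + 3.208 + 0.0747 + 0.834 = 6.6582
Step 3: Objective decrease = 0.5 * g^T H^(-1) g = 3.3291


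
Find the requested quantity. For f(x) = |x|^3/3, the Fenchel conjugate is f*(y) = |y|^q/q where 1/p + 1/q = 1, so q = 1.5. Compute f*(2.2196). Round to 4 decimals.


The conjugate exponent q satisfies 1/p + 1/q = 1.
p = 3, so q = 3/(3 - 1) = 1.5
|y|^q = 2.2196^1.5 = 3.3068
f*(2.2196) = 3.3068 / 1.5 = 2.2046


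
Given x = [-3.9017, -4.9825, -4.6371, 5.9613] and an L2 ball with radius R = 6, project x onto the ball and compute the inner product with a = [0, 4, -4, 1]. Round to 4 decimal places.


Step 1: Compute ||x|| (intermediates to 6 decimals).
||x|| = sqrt((-3.9017)^2 + (-4.9825)^2 + (-4.6371)^2 + 5.9613^2) = 9.853343
Step 2: Project.
Since ||x|| > R, scale = R/||x|| = 6/9.853343 = 0.60893, proj(x) = scale * x
proj(x) = [-2.375862, -3.033994, -2.823669, 3.630014]
Step 3: Dot product.
a^T * proj(x) = 0*(-2.375862) + 4*(-3.033994) - 4*(-2.823669) + 1*3.630014 = 2.7887


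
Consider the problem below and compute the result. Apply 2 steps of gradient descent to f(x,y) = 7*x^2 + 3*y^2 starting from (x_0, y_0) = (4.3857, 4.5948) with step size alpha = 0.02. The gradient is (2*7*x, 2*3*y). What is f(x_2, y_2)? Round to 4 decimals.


Gradient descent on f(x,y) = 7*x^2 + 3*y^2.
Starting point: (4.3857, 4.5948), alpha = 0.02
Step 1: grad_x = 2*7*4.3857 = 61.3998, grad_y = 2*3*4.5948 = 27.5688
  x_1 = 4.3857 - 0.02*61.3998 = 3.1577
  y_1 = 4.5948 - 0.02*27.5688 = 4.0434
Step 2: grad_x = 2*7*3.1577 = 44.2079, grad_y = 2*3*4.0434 = 24.2605
  x_2 = 3.1577 - 0.02*44.2079 = 2.2735
  y_2 = 4.0434 - 0.02*24.2605 = 3.5582
f(2.2735, 3.5582) = 7*2.2735^2 + 3*3.5582^2 = 74.1657


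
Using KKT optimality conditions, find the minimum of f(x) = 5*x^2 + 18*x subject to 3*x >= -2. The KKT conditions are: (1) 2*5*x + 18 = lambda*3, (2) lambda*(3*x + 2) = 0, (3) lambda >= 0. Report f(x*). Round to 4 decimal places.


Step 1: Try lambda = 0 (constraint inactive).
x_unc = -18/(2*5) = -1.8
Check: 3*-1.8 = -5.4 < -2 -- violated!
Step 2: Constraint must be active: 3*x = -2
x* = -2/3 = -0.6667 (rounded; the exact value -2/3 is used below)
lambda = (2*5*(-2/3) + 18)/3 = 3.7778
Step 3: Compute optimal value.
f(x*) = 5*(-2/3)^2 + 18*(-2/3) = -9.7778


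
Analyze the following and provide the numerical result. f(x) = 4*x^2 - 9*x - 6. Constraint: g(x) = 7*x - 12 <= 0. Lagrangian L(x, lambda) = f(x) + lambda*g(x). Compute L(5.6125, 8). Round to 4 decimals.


Step 1: Evaluate f(x).
f(5.6125) = 4*5.6125^2 - 9*5.6125 - 6 = 69.4881
Step 2: Evaluate g(x).
g(5.6125) = 7*5.6125 - 12 = 27.2875
Step 3: Compute Lagrangian.
L = 69.4881 + 8*27.2875 = 287.7881


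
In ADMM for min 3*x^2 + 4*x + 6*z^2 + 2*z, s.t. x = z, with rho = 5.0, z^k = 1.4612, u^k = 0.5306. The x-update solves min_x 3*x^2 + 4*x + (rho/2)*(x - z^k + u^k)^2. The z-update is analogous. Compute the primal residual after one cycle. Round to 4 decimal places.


ADMM iteration with rho = 5.0, z^k = 1.4612, u^k = 0.5306
Step 1: x-update.
Minimize 3*x^2 + 4*x + (5.0/2)*(x - 1.4612 + 0.5306)^2
FOC: (2*3 + 5.0)*x = -4 + 5.0*(1.4612 - 0.5306)
x^{k+1} = 0.0594
Step 2: z-update.
Minimize 6*z^2 + 2*z + (5.0/2)*(0.0594 - z + 0.5306)^2
FOC: (2*6 + 5.0)*z = -2 + 5.0*(0.0594 + 0.5306)
z^{k+1} = 0.0559
Step 3: u-update.
u^{k+1} = 0.5306 + 0.0594 - 0.0559 = 0.5341
Step 4: Primal residual = |0.0594 - 0.0559| = 0.0035


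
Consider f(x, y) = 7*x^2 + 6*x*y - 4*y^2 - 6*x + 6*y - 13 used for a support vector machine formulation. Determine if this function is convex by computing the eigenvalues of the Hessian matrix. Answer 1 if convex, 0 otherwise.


The Hessian of f(x,y) = 7*x^2 + 6*x*y - 4*y^2 - 6*x + 6*y - 13 is:
H = [[14, 6], [6, -8]]
Trace = 14 - 8 = 6
Determinant = 14*-8 - (6)^2 = -148
Discriminant = (6)^2 - 4*-148 = 628.0
Eigenvalues: lambda_1 = -9.53, lambda_2 = 15.53
The function is not convex.

0


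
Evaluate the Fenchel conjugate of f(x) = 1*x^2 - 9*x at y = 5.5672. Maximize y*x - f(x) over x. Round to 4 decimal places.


f*(y) = sup_x {y*x - a*x^2 - b*x} = sup_x {(y-b)*x - a*x^2}
FOC: (y - b) - 2a*x = 0 => x* = (y - b)/(2a)
x* = (5.5672 + 9)/(2*1) = 7.2836
f*(5.5672) = (y-b)^2/(4a) = (5.5672 + 9)^2/(4*1)
= 212.2033/4 = 53.0508


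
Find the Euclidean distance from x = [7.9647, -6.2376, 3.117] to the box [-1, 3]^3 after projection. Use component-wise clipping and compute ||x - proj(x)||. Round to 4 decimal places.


Project each component onto [-1, 3].
clip(7.9647) = 3.0, clip(-6.2376) = -1.0, clip(3.117) = 3.0
Projection = [3.0, -1.0, 3.0]
Squared diffs: [24.6482, 27.4325, 0.0137]
Distance = sqrt(52.0944) = 7.2176


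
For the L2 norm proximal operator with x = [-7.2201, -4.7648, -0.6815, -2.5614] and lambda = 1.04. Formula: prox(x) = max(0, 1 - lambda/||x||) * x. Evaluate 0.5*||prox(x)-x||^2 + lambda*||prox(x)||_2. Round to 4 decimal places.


Step 1: Compute ||x||.
||x|| = 9.0476
Step 2: Compute scaling factor.
scale = max(0, 1 - 1.04/9.0476) = 0.8851
Step 3: prox(x) = [-6.3902, -4.2171, -0.6032, -2.267]
||prox(x)|| = 8.0076
Step 4: Proximal objective.
0.5*||prox-x||^2 = 0.5408
lambda*||prox|| = 8.3279
Total = 8.8687


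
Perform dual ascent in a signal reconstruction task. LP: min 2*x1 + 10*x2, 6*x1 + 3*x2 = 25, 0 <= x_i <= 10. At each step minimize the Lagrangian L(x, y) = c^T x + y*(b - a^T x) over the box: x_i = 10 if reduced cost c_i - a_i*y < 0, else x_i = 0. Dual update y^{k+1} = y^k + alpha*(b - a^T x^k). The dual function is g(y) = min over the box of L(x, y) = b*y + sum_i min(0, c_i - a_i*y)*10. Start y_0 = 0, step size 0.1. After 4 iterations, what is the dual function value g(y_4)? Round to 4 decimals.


Dual ascent for LP: min 2*x1 + 10*x2, 6*x1 + 3*x2 = 25, 0 <= x_i <= 10
Step 1: y^k = 0.0, reduced costs: (2.0, 10.0)
  x^k = (0.0, 0.0), subgradient = b - a^T x = 25.0
  y^{k+1} = 0.0 + 0.1*25.0 = 2.5
Step 2: y^k = 2.5, reduced costs: (-13.0, 2.5)
  x^k = (10.0, 0.0), subgradient = b - a^T x = -35.0
  y^{k+1} = 2.5 + 0.1*-35.0 = -1.0
Step 3: y^k = -1.0, reduced costs: (8.0, 13.0)
  x^k = (0.0, 0.0), subgradient = b - a^T x = 25.0
  y^{k+1} = -1.0 + 0.1*25.0 = 1.5
Step 4: y^k = 1.5, reduced costs: (-7.0, 5.5)
  x^k = (10.0, 0.0), subgradient = b - a^T x = -35.0
  y^{k+1} = 1.5 + 0.1*-35.0 = -2.0
Dual objective at y_4 = -2.0: reduced costs (14.0, 16.0), box minimizer x = (0.0, 0.0)
g(y_4) = b*y + (c1 - a1*y)*x1 + (c2 - a2*y)*x2 = 25*(-2.0) + 14.0*0.0 + 16.0*0.0 = -50.0 + 0.0 + 0.0 = -50.0


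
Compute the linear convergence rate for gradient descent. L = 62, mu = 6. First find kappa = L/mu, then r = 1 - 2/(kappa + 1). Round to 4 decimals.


Step 1: Compute the condition number.
kappa = L/mu = 62/6 = 10.3333
Step 2: Compute the convergence rate.
r = 1 - 2/(kappa + 1) = 1 - 2*mu/(L + mu) = (L - mu)/(L + mu) = 56/68 = 0.8235


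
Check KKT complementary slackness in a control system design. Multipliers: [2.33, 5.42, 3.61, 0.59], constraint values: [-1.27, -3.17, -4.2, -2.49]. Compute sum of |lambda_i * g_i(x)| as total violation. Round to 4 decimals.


KKT complementary slackness check:
lambda_1 * g_1 = 2.33 * -1.27 = -2.9591
lambda_2 * g_2 = 5.42 * -3.17 = -17.1814
lambda_3 * g_3 = 3.61 * -4.2 = -15.162
lambda_4 * g_4 = 0.59 * -2.49 = -1.4691
Total violation = 2.9591 + 17.1814 + 15.162 + 1.4691 = 36.7716


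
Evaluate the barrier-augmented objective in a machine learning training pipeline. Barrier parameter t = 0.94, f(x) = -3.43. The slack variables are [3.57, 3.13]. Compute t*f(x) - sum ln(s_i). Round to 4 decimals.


Step 1: Compute log-barrier.
ln values: [1.2726, 1.141]
phi = -(1.2726 + 1.141) = -2.4136
Step 2: Compute augmented objective.
t*f(x) = 0.94*-3.43 = -3.2242
Total = -3.2242 - 2.4136 = -5.6378


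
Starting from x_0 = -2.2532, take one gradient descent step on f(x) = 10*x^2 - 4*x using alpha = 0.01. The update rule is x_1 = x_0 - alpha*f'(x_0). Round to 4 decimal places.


We compute the gradient at x_0 and apply the update.
f'(x) = 20*x - 4
f'(-2.2532) = 20*-2.2532 - 4 = -49.064
x_1 = -2.2532 - 0.01*-49.064 = -1.7626


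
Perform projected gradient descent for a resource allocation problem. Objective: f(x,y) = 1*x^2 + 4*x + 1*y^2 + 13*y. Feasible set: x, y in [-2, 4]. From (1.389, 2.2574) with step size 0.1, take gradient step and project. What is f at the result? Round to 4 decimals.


Step 1: Compute gradient at (1.389, 2.2574).
grad_x = 2*1*1.389 + 4 = 6.778
grad_y = 2*1*2.2574 + 13 = 17.5148
Step 2: Gradient step.
x_raw = 1.389 - 0.1*6.778 = 0.7112
y_raw = 2.2574 - 0.1*17.5148 = 0.5059
Step 3: Project onto [-2, 4].
x_proj = clip(0.7112) = 0.7112
y_proj = clip(0.5059) = 0.5059
Step 4: Evaluate f.
f(0.7112, 0.5059) = 10.1835


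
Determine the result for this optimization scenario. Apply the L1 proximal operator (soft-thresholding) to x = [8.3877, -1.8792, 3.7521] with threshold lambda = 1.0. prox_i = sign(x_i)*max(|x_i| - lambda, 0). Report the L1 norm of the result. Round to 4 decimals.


Soft-thresholding with lambda = 1.0:
prox(8.3877) = sign(8.3877)*max(|8.3877| - 1.0, 0) = 7.3877
prox(-1.8792) = sign(-1.8792)*max(|-1.8792| - 1.0, 0) = -0.8792
prox(3.7521) = sign(3.7521)*max(|3.7521| - 1.0, 0) = 2.7521
prox(x) = [7.3877, -0.8792, 2.7521]
||prox(x)||_1 = 7.3877 + 0.8792 + 2.7521 = 11.019


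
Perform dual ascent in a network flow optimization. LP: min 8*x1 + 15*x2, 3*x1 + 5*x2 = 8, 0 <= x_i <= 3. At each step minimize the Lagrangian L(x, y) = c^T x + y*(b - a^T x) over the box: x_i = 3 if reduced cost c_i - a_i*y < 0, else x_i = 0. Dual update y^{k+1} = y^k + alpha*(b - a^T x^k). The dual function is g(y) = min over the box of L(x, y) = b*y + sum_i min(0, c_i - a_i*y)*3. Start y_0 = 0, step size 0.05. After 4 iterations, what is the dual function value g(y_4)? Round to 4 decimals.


Dual ascent for LP: min 8*x1 + 15*x2, 3*x1 + 5*x2 = 8, 0 <= x_i <= 3
Step 1: y^k = 0.0, reduced costs: (8.0, 15.0)
  x^k = (0.0, 0.0), subgradient = b - a^T x = 8.0
  y^{k+1} = 0.0 + 0.05*8.0 = 0.4
Step 2: y^k = 0.4, reduced costs: (6.8, 13.0)
  x^k = (0.0, 0.0), subgradient = b - a^T x = 8.0
  y^{k+1} = 0.4 + 0.05*8.0 = 0.8
Step 3: y^k = 0.8, reduced costs: (5.6, 11.0)
  x^k = (0.0, 0.0), subgradient = b - a^T x = 8.0
  y^{k+1} = 0.8 + 0.05*8.0 = 1.2
Step 4: y^k = 1.2, reduced costs: (4.4, 9.0)
  x^k = (0.0, 0.0), subgradient = b - a^T x = 8.0
  y^{k+1} = 1.2 + 0.05*8.0 = 1.6
Dual objective at y_4 = 1.6: reduced costs (3.2, 7.0), box minimizer x = (0.0, 0.0)
g(y_4) = b*y + (c1 - a1*y)*x1 + (c2 - a2*y)*x2 = 8*1.6 + 3.2*0.0 + 7.0*0.0 = 12.8 + 0.0 + 0.0 = 12.8


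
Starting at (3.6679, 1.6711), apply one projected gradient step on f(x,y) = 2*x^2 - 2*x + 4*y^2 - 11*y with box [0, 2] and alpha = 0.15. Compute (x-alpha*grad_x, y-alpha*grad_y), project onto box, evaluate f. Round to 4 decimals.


Step 1: Compute gradient at (3.6679, 1.6711).
grad_x = 2*2*3.6679 - 2 = 12.6716
grad_y = 2*4*1.6711 - 11 = 2.3688
Step 2: Gradient step.
x_raw = 3.6679 - 0.15*12.6716 = 1.7672
y_raw = 1.6711 - 0.15*2.3688 = 1.3158
Step 3: Project onto [0, 2].
x_proj = clip(1.7672) = 1.7672
y_proj = clip(1.3158) = 1.3158
Step 4: Evaluate f.
f(1.7672, 1.3158) = -4.8371


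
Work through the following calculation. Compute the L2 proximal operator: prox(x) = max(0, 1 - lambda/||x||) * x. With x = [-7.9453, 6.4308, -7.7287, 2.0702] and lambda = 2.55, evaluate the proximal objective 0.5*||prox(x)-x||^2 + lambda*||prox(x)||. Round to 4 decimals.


Step 1: Compute ||x||.
||x|| = 12.9808
Step 2: Compute scaling factor.
scale = max(0, 1 - 2.55/12.9808) = 0.8036
Step 3: prox(x) = [-6.3845, 5.1675, -6.2104, 1.6635]
||prox(x)|| = 10.4308
Step 4: Proximal objective.
0.5*||prox-x||^2 = 3.2513
lambda*||prox|| = 26.5985
Total = 29.8498


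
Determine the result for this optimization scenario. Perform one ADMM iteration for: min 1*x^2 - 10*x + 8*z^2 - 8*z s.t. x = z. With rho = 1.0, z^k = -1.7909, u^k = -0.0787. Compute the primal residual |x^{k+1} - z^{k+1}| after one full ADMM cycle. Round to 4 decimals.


ADMM iteration with rho = 1.0, z^k = -1.7909, u^k = -0.0787
Step 1: x-update.
Minimize 1*x^2 - 10*x + (1.0/2)*(x + 1.7909 - 0.0787)^2
FOC: (2*1 + 1.0)*x = 10 + 1.0*(-1.7909 + 0.0787)
x^{k+1} = 2.7626
Step 2: z-update.
Minimize 8*z^2 - 8*z + (1.0/2)*(2.7626 - z - 0.0787)^2
FOC: (2*8 + 1.0)*z = 8 + 1.0*(2.7626 - 0.0787)
z^{k+1} = 0.6285
Step 3: u-update.
u^{k+1} = -0.0787 + 2.7626 - 0.6285 = 2.0554
Step 4: Primal residual = |2.7626 - 0.6285| = 2.1341


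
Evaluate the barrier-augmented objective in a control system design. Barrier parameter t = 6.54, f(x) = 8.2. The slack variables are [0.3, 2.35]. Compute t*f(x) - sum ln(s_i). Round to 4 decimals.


Step 1: Compute log-barrier.
ln values: [-1.204, 0.8544]
phi = -(-1.204 + 0.8544) = 0.3496
Step 2: Compute augmented objective.
t*f(x) = 6.54*8.2 = 53.628
Total = 53.628 + 0.3496 = 53.9776


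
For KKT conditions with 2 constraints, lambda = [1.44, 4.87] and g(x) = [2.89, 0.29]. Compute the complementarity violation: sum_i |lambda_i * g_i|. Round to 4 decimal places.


KKT complementary slackness check:
lambda_1 * g_1 = 1.44 * 2.89 = 4.1616
lambda_2 * g_2 = 4.87 * 0.29 = 1.4123
Total violation = 4.1616 + 1.4123 = 5.5739


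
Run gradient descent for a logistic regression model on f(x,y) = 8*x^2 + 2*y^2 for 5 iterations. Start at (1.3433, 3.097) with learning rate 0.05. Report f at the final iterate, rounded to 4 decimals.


Gradient descent on f(x,y) = 8*x^2 + 2*y^2.
Starting point: (1.3433, 3.097), alpha = 0.05
Step 1: grad_x = 2*8*1.3433 = 21.4928, grad_y = 2*2*3.097 = 12.388
  x_1 = 1.3433 - 0.05*21.4928 = 0.2687
  y_1 = 3.097 - 0.05*12.388 = 2.4776
Step 2: grad_x = 2*8*0.2687 = 4.2986, grad_y = 2*2*2.4776 = 9.9104
  x_2 = 0.2687 - 0.05*4.2986 = 0.0537
  y_2 = 2.4776 - 0.05*9.9104 = 1.9821
Step 3: grad_x = 2*8*0.0537 = 0.8597, grad_y = 2*2*1.9821 = 7.9283
  x_3 = 0.0537 - 0.05*0.8597 = 0.0107
  y_3 = 1.9821 - 0.05*7.9283 = 1.5857
Step 4: grad_x = 2*8*0.0107 = 0.1719, grad_y = 2*2*1.5857 = 6.3427
  x_4 = 0.0107 - 0.05*0.1719 = 0.0021
  y_4 = 1.5857 - 0.05*6.3427 = 1.2685
Step 5: grad_x = 2*8*0.0021 = 0.0344, grad_y = 2*2*1.2685 = 5.0741
  x_5 = 0.0021 - 0.05*0.0344 = 0.0004
  y_5 = 1.2685 - 0.05*5.0741 = 1.0148
f(0.0004, 1.0148) = 8*0.0004^2 + 2*1.0148^2 = 2.0597


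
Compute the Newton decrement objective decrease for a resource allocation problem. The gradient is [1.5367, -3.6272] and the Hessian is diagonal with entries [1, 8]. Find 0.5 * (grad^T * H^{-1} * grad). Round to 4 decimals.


Step 1: H is diagonal, so H^(-1) * g = [1.5367, -0.4534].
Step 2: g^T H^(-1) g = sum_i g_i^2 / H_ii
  = (1.5367)^2/1 + (-3.6272)^2/8
  = 2.3614 + 1.6446 = 4.006
Step 3: Objective decrease = 0.5 * g^T H^(-1) g = 2.003


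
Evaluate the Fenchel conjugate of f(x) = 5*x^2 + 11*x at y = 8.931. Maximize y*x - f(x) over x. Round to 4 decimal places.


f*(y) = sup_x {y*x - a*x^2 - b*x} = sup_x {(y-b)*x - a*x^2}
FOC: (y - b) - 2a*x = 0 => x* = (y - b)/(2a)
x* = (8.931 - 11)/(2*5) = -0.2069
f*(8.931) = (y-b)^2/(4a) = (8.931 - 11)^2/(4*5)
= 4.2808/20 = 0.214


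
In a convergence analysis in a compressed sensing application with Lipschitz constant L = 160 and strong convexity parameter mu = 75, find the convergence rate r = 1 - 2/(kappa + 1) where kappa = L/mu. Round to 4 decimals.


Step 1: Compute the condition number.
kappa = L/mu = 160/75 = 2.1333
Step 2: Compute the convergence rate.
r = 1 - 2/(kappa + 1) = 1 - 2*mu/(L + mu) = (L - mu)/(L + mu) = 85/235 = 0.3617


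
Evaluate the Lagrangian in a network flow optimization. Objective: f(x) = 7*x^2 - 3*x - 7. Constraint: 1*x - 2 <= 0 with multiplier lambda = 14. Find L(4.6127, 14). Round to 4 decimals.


Step 1: Evaluate f(x).
f(4.6127) = 7*4.6127^2 - 3*4.6127 - 7 = 128.1009
Step 2: Evaluate g(x).
g(4.6127) = 1*4.6127 - 2 = 2.6127
Step 3: Compute Lagrangian.
L = 128.1009 + 14*2.6127 = 164.6787


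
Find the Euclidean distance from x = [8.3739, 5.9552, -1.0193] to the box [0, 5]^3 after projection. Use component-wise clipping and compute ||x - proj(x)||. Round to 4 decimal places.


Project each component onto [0, 5].
clip(8.3739) = 5.0, clip(5.9552) = 5.0, clip(-1.0193) = 0.0
Projection = [5.0, 5.0, 0.0]
Squared diffs: [11.3832, 0.9124, 1.039]
Distance = sqrt(13.3346) = 3.6517


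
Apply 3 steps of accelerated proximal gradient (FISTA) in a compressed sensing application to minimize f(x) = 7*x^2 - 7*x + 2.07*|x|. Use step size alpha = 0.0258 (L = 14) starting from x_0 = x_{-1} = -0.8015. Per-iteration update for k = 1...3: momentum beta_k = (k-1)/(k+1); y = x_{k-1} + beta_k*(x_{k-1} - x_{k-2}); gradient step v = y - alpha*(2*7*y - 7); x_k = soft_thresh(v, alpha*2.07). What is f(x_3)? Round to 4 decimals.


FISTA on f(x) = 7*x^2 - 7*x + 2.07*|x|
L = 14, alpha = 0.0258
Iteration 1: beta = 0.0, y = -0.8015 + 0.0*(-0.8015 + 0.8015) = -0.8015
  grad(y) = -18.221, v = y - alpha*grad = -0.3314
  prox(v) = soft_thresh(-0.3314, 0.0534) = -0.278
Iteration 2: beta = 0.3333, y = -0.278 + 0.3333*(-0.278 + 0.8015) = -0.1035
  grad(y) = -8.4489, v = y - alpha*grad = 0.1145
  prox(v) = soft_thresh(0.1145, 0.0534) = 0.0611
Iteration 3: beta = 0.5, y = 0.0611 + 0.5*(0.0611 + 0.278) = 0.2306
  grad(y) = -3.7713, v = y - alpha*grad = 0.3279
  prox(v) = soft_thresh(0.3279, 0.0534) = 0.2745
f(x_3) = 7*0.2745^2 - 7*0.2745 + 2.07*|0.2745| = -0.8259


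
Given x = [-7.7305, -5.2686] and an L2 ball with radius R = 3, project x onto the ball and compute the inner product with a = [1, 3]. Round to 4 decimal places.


Step 1: Compute ||x|| (intermediates to 6 decimals).
||x|| = sqrt((-7.7305)^2 + (-5.2686)^2) = 9.355147
Step 2: Project.
Since ||x|| > R, scale = R/||x|| = 3/9.355147 = 0.320679, proj(x) = scale * x
proj(x) = [-2.479009, -1.689529]
Step 3: Dot product.
a^T * proj(x) = 1*(-2.479009) + 3*(-1.689529) = -7.5476


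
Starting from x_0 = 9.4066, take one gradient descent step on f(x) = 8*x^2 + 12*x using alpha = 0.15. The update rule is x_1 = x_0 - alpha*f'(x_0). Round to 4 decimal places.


We compute the gradient at x_0 and apply the update.
f'(x) = 16*x + 12
f'(9.4066) = 16*9.4066 + 12 = 162.5056
x_1 = 9.4066 - 0.15*162.5056 = -14.9692


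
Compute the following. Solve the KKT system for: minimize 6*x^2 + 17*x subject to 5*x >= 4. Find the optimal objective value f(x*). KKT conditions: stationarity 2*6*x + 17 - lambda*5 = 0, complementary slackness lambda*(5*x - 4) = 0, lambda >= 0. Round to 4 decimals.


Step 1: Try lambda = 0 (constraint inactive).
x_unc = -17/(2*6) = -1.4167
Check: 5*-1.4167 = -7.0835 < 4 -- violated!
Step 2: Constraint must be active: 5*x = 4
x* = 4/5 = 0.8
lambda = (2*6*0.8 + 17)/5 = 5.32
Step 3: Compute optimal value.
f(x*) = 6*0.8^2 + 17*0.8 = 17.44


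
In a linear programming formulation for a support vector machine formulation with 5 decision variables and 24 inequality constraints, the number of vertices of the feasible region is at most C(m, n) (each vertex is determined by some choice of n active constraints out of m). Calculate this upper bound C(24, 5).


Each vertex corresponds to some choice of n active constraints out of m, so the number of vertices is at most C(m, n) = m! / (n!(m-n)!).
m = 24, n = 5
Numerator: 24 * 23 * 22 * 21 * 20
Denominator: 5! = 120
C(24, 5) = 42504


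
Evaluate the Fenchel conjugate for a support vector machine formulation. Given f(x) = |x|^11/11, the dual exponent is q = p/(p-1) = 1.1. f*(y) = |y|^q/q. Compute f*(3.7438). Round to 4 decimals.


The conjugate exponent q satisfies 1/p + 1/q = 1.
p = 11, so q = 11/(11 - 1) = 1.1
|y|^q = 3.7438^1.1 = 4.2721
f*(3.7438) = 4.2721 / 1.1 = 3.8837


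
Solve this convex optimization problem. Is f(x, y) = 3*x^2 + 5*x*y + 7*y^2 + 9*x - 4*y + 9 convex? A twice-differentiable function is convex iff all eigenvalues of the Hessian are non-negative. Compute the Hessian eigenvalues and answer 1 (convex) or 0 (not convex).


The Hessian of f(x,y) = 3*x^2 + 5*x*y + 7*y^2 + 9*x - 4*y + 9 is:
H = [[6, 5], [5, 14]]
Trace = 6 + 14 = 20
Determinant = 6*14 - (5)^2 = 59
Discriminant = (20)^2 - 4*59 = 164.0
Eigenvalues: lambda_1 = 3.5969, lambda_2 = 16.4031
The function is convex.

1


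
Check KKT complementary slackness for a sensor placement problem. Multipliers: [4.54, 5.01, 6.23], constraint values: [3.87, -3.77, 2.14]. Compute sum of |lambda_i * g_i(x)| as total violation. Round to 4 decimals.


KKT complementary slackness check:
lambda_1 * g_1 = 4.54 * 3.87 = 17.5698
lambda_2 * g_2 = 5.01 * -3.77 = -18.8877
lambda_3 * g_3 = 6.23 * 2.14 = 13.3322
Total violation = 17.5698 + 18.8877 + 13.3322 = 49.7897


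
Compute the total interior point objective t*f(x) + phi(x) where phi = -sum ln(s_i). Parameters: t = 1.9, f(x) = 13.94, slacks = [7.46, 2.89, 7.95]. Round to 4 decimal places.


Step 1: Compute log-barrier.
ln values: [2.0096, 1.0613, 2.0732]
phi = -(2.0096 + 1.0613 + 2.0732) = -5.144
Step 2: Compute augmented objective.
t*f(x) = 1.9*13.94 = 26.486
Total = 26.486 - 5.144 = 21.342


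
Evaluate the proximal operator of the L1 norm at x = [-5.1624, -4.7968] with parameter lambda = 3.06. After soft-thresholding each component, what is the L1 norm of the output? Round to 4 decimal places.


Soft-thresholding with lambda = 3.06:
prox(-5.1624) = sign(-5.1624)*max(|-5.1624| - 3.06, 0) = -2.1024
prox(-4.7968) = sign(-4.7968)*max(|-4.7968| - 3.06, 0) = -1.7368
prox(x) = [-2.1024, -1.7368]
||prox(x)||_1 = 2.1024 + 1.7368 = 3.8392


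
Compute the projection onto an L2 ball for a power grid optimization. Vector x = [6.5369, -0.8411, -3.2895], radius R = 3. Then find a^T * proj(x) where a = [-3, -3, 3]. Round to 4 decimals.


Step 1: Compute ||x|| (intermediates to 6 decimals).
||x|| = sqrt(6.5369^2 + (-0.8411)^2 + (-3.2895)^2) = 7.366093
Step 2: Project.
Since ||x|| > R, scale = R/||x|| = 3/7.366093 = 0.407272, proj(x) = scale * x
proj(x) = [2.662296, -0.342556, -1.339721]
Step 3: Dot product.
a^T * proj(x) = -3*2.662296 - 3*(-0.342556) + 3*(-1.339721) = -10.9784


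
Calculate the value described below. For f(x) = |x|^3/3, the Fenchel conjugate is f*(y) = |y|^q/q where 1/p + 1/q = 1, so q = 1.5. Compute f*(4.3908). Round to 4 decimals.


The conjugate exponent q satisfies 1/p + 1/q = 1.
p = 3, so q = 3/(3 - 1) = 1.5
|y|^q = 4.3908^1.5 = 9.2006
f*(4.3908) = 9.2006 / 1.5 = 6.1337


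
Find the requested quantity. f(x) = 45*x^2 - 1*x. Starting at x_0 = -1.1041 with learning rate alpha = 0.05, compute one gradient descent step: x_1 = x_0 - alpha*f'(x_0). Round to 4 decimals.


We compute the gradient at x_0 and apply the update.
f'(x) = 90*x - 1
f'(-1.1041) = 90*-1.1041 - 1 = -100.369
x_1 = -1.1041 - 0.05*-100.369 = 3.9144


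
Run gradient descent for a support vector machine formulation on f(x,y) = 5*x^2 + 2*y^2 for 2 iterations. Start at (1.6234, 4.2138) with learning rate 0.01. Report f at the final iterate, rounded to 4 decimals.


Gradient descent on f(x,y) = 5*x^2 + 2*y^2.
Starting point: (1.6234, 4.2138), alpha = 0.01
Step 1: grad_x = 2*5*1.6234 = 16.234, grad_y = 2*2*4.2138 = 16.8552
  x_1 = 1.6234 - 0.01*16.234 = 1.4611
  y_1 = 4.2138 - 0.01*16.8552 = 4.0452
Step 2: grad_x = 2*5*1.4611 = 14.6106, grad_y = 2*2*4.0452 = 16.181
  x_2 = 1.4611 - 0.01*14.6106 = 1.315
  y_2 = 4.0452 - 0.01*16.181 = 3.8834
f(1.315, 3.8834) = 5*1.315^2 + 2*3.8834^2 = 38.8077


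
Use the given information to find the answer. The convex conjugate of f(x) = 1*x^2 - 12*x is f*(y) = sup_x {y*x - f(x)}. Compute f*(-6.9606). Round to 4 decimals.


f*(y) = sup_x {y*x - a*x^2 - b*x} = sup_x {(y-b)*x - a*x^2}
FOC: (y - b) - 2a*x = 0 => x* = (y - b)/(2a)
x* = (-6.9606 + 12)/(2*1) = 2.5197
f*(-6.9606) = (y-b)^2/(4a) = (-6.9606 + 12)^2/(4*1)
= 25.3956/4 = 6.3489


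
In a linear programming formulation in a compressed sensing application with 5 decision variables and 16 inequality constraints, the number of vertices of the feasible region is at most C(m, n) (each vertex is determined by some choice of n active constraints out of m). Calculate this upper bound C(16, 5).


Each vertex corresponds to some choice of n active constraints out of m, so the number of vertices is at most C(m, n) = m! / (n!(m-n)!).
m = 16, n = 5
Numerator: 16 * 15 * 14 * 13 * 12
Denominator: 5! = 120
C(16, 5) = 4368


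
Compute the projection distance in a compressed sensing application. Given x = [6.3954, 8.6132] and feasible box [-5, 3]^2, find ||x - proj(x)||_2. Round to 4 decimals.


Project each component onto [-5, 3].
clip(6.3954) = 3.0, clip(8.6132) = 3.0
Projection = [3.0, 3.0]
Squared diffs: [11.5287, 31.508]
Distance = sqrt(43.0367) = 6.5602


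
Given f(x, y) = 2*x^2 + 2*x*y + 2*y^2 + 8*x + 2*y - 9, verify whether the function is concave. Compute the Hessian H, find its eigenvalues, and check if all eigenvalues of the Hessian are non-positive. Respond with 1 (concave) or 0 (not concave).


The Hessian of f(x,y) = 2*x^2 + 2*x*y + 2*y^2 + 8*x + 2*y - 9 is:
H = [[4, 2], [2, 4]]
Trace = 4 + 4 = 8
Determinant = 4*4 - (2)^2 = 12
Discriminant = (8)^2 - 4*12 = 16.0
Eigenvalues: lambda_1 = 2.0, lambda_2 = 6.0
The function is not concave.

0


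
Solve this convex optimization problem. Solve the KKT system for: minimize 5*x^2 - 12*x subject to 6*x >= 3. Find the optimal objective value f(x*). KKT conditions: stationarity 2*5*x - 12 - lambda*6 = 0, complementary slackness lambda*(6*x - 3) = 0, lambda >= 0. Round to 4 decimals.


Step 1: Try lambda = 0 (constraint inactive).
Stationarity: 2*5*x - 12 = 0
x* = 12/(2*5) = 1.2
Check constraint: 6*1.2 = 7.2 >= 3 -- satisfied.
Step 2: Compute optimal value.
f(x*) = 5*1.2^2 - 12*1.2 = -7.2


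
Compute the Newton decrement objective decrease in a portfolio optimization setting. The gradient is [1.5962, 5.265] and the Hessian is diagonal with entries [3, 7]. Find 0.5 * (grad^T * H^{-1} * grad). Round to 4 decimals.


Step 1: H is diagonal, so H^(-1) * g = [0.5321, 0.7521].
Step 2: g^T H^(-1) g = sum_i g_i^2 / H_ii
  = (1.5962)^2/3 + (5.265)^2/7
  = 0.8493 + 3.96 = 4.8093
Step 3: Objective decrease = 0.5 * g^T H^(-1) g = 2.4047


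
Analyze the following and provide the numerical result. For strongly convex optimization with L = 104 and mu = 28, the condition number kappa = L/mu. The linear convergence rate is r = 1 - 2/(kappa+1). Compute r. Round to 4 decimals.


Step 1: Compute the condition number.
kappa = L/mu = 104/28 = 3.7143
Step 2: Compute the convergence rate.
r = 1 - 2/(kappa + 1) = 1 - 2*mu/(L + mu) = (L - mu)/(L + mu) = 76/132 = 0.5758


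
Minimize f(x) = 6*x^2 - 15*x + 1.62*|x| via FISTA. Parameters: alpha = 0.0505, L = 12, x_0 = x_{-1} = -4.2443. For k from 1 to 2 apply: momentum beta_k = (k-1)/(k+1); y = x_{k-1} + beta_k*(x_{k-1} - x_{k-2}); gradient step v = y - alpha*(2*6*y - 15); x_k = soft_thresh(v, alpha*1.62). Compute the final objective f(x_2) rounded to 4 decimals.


FISTA on f(x) = 6*x^2 - 15*x + 1.62*|x|
L = 12, alpha = 0.0505
Iteration 1: beta = 0.0, y = -4.2443 + 0.0*(-4.2443 + 4.2443) = -4.2443
  grad(y) = -65.9316, v = y - alpha*grad = -0.9148
  prox(v) = soft_thresh(-0.9148, 0.0818) = -0.8329
Iteration 2: beta = 0.3333, y = -0.8329 + 0.3333*(-0.8329 + 4.2443) = 0.3042
  grad(y) = -11.3499, v = y - alpha*grad = 0.8773
  prox(v) = soft_thresh(0.8773, 0.0818) = 0.7955
f(x_2) = 6*0.7955^2 - 15*0.7955 + 1.62*|0.7955| = -6.847


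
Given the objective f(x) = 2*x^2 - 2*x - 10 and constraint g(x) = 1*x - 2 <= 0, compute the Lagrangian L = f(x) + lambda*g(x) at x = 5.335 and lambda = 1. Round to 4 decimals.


Step 1: Evaluate f(x).
f(5.335) = 2*5.335^2 - 2*5.335 - 10 = 36.2545
Step 2: Evaluate g(x).
g(5.335) = 1*5.335 - 2 = 3.335
Step 3: Compute Lagrangian.
L = 36.2545 + 1*3.335 = 39.5895


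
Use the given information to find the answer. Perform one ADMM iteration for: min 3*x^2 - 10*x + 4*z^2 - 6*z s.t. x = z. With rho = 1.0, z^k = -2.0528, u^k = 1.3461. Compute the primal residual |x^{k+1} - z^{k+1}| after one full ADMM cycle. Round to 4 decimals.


ADMM iteration with rho = 1.0, z^k = -2.0528, u^k = 1.3461
Step 1: x-update.
Minimize 3*x^2 - 10*x + (1.0/2)*(x + 2.0528 + 1.3461)^2
FOC: (2*3 + 1.0)*x = 10 + 1.0*(-2.0528 - 1.3461)
x^{k+1} = 0.943
Step 2: z-update.
Minimize 4*z^2 - 6*z + (1.0/2)*(0.943 - z + 1.3461)^2
FOC: (2*4 + 1.0)*z = 6 + 1.0*(0.943 + 1.3461)
z^{k+1} = 0.921
Step 3: u-update.
u^{k+1} = 1.3461 + 0.943 - 0.921 = 1.3681
Step 4: Primal residual = |0.943 - 0.921| = 0.022


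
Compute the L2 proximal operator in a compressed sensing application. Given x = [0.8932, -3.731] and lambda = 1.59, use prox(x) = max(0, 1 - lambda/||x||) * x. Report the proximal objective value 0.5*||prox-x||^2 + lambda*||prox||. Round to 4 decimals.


Step 1: Compute ||x||.
||x|| = 3.8364
Step 2: Compute scaling factor.
scale = max(0, 1 - 1.59/3.8364) = 0.5856
Step 3: prox(x) = [0.523, -2.1847]
||prox(x)|| = 2.2464
Step 4: Proximal objective.
0.5*||prox-x||^2 = 1.2641
lambda*||prox|| = 3.5718
Total = 4.8359


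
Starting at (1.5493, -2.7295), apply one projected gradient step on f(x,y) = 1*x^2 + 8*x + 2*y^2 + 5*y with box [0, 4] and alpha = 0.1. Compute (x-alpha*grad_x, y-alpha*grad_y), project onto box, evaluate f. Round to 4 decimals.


Step 1: Compute gradient at (1.5493, -2.7295).
grad_x = 2*1*1.5493 + 8 = 11.0986
grad_y = 2*2*-2.7295 + 5 = -5.918
Step 2: Gradient step.
x_raw = 1.5493 - 0.1*11.0986 = 0.4394
y_raw = -2.7295 - 0.1*-5.918 = -2.1377
Step 3: Project onto [0, 4].
x_proj = clip(0.4394) = 0.4394
y_proj = clip(-2.1377) = 0.0
Step 4: Evaluate f.
f(0.4394, 0.0) = 3.7086


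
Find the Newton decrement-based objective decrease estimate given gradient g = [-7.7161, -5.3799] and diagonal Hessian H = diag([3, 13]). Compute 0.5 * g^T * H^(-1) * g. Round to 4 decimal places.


Step 1: H is diagonal, so H^(-1) * g = [-2.572, -0.4138].
Step 2: g^T H^(-1) g = sum_i g_i^2 / H_ii
  = (-7.7161)^2/3 + (-5.3799)^2/13
  = 19.8461 + 2.2264 = 22.0725
Step 3: Objective decrease = 0.5 * g^T H^(-1) g = 11.0362


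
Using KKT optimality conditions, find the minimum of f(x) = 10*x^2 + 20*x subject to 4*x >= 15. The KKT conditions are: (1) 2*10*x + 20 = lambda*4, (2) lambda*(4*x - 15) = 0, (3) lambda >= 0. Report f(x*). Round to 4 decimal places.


Step 1: Try lambda = 0 (constraint inactive).
x_unc = -20/(2*10) = -1.0
Check: 4*-1.0 = -4.0 < 15 -- violated!
Step 2: Constraint must be active: 4*x = 15
x* = 15/4 = 3.75
lambda = (2*10*3.75 + 20)/4 = 23.75
Step 3: Compute optimal value.
f(x*) = 10*3.75^2 + 20*3.75 = 215.625


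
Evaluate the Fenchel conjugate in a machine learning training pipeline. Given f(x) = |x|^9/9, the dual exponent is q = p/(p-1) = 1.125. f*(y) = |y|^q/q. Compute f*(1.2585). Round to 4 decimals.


The conjugate exponent q satisfies 1/p + 1/q = 1.
p = 9, so q = 9/(9 - 1) = 1.125
|y|^q = 1.2585^1.125 = 1.2952
f*(1.2585) = 1.2952 / 1.125 = 1.1513


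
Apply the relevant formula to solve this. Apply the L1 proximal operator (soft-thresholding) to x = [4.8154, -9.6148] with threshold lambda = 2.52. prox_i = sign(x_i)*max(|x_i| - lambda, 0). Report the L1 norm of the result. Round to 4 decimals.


Soft-thresholding with lambda = 2.52:
prox(4.8154) = sign(4.8154)*max(|4.8154| - 2.52, 0) = 2.2954
prox(-9.6148) = sign(-9.6148)*max(|-9.6148| - 2.52, 0) = -7.0948
prox(x) = [2.2954, -7.0948]
||prox(x)||_1 = 2.2954 + 7.0948 = 9.3902


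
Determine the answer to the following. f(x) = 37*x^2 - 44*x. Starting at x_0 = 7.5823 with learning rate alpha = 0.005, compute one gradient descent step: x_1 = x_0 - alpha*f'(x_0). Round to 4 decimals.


We compute the gradient at x_0 and apply the update.
f'(x) = 74*x - 44
f'(7.5823) = 74*7.5823 - 44 = 517.0902
x_1 = 7.5823 - 0.005*517.0902 = 4.9968


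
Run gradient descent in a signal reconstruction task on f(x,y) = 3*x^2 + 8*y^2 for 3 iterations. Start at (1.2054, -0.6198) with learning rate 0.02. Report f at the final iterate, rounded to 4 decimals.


Gradient descent on f(x,y) = 3*x^2 + 8*y^2.
Starting point: (1.2054, -0.6198), alpha = 0.02
Step 1: grad_x = 2*3*1.2054 = 7.2324, grad_y = 2*8*-0.6198 = -9.9168
  x_1 = 1.2054 - 0.02*7.2324 = 1.0608
  y_1 = -0.6198 - 0.02*-9.9168 = -0.4215
Step 2: grad_x = 2*3*1.0608 = 6.3645, grad_y = 2*8*-0.4215 = -6.7434
  x_2 = 1.0608 - 0.02*6.3645 = 0.9335
  y_2 = -0.4215 - 0.02*-6.7434 = -0.2866
Step 3: grad_x = 2*3*0.9335 = 5.6008, grad_y = 2*8*-0.2866 = -4.5855
  x_3 = 0.9335 - 0.02*5.6008 = 0.8214
  y_3 = -0.2866 - 0.02*-4.5855 = -0.1949
f(0.8214, -0.1949) = 3*0.8214^2 + 8*(-0.1949)^2 = 2.3282


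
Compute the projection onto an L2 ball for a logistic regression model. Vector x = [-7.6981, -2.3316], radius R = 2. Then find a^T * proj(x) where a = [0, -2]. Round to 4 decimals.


Step 1: Compute ||x|| (intermediates to 6 decimals).
||x|| = sqrt((-7.6981)^2 + (-2.3316)^2) = 8.043451
Step 2: Project.
Since ||x|| > R, scale = R/||x|| = 2/8.043451 = 0.248649, proj(x) = scale * x
proj(x) = [-1.914125, -0.57975]
Step 3: Dot product.
a^T * proj(x) = 0*(-1.914125) - 2*(-0.57975) = 1.1595


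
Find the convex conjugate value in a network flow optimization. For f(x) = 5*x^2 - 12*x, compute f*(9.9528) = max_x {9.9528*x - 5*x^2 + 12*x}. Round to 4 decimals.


f*(y) = sup_x {y*x - a*x^2 - b*x} = sup_x {(y-b)*x - a*x^2}
FOC: (y - b) - 2a*x = 0 => x* = (y - b)/(2a)
x* = (9.9528 + 12)/(2*5) = 2.1953
f*(9.9528) = (y-b)^2/(4a) = (9.9528 + 12)^2/(4*5)
= 481.9254/20 = 24.0963


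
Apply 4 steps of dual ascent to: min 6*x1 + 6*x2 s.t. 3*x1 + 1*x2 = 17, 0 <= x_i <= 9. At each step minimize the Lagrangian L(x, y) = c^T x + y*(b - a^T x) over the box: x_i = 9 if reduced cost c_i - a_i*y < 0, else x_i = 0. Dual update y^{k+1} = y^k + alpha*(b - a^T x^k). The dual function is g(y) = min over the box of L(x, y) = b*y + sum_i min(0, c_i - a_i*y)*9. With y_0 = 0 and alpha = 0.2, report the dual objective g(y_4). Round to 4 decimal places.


Dual ascent for LP: min 6*x1 + 6*x2, 3*x1 + 1*x2 = 17, 0 <= x_i <= 9
Step 1: y^k = 0.0, reduced costs: (6.0, 6.0)
  x^k = (0.0, 0.0), subgradient = b - a^T x = 17.0
  y^{k+1} = 0.0 + 0.2*17.0 = 3.4
Step 2: y^k = 3.4, reduced costs: (-4.2, 2.6)
  x^k = (9.0, 0.0), subgradient = b - a^T x = -10.0
  y^{k+1} = 3.4 + 0.2*-10.0 = 1.4
Step 3: y^k = 1.4, reduced costs: (1.8, 4.6)
  x^k = (0.0, 0.0), subgradient = b - a^T x = 17.0
  y^{k+1} = 1.4 + 0.2*17.0 = 4.8
Step 4: y^k = 4.8, reduced costs: (-8.4, 1.2)
  x^k = (9.0, 0.0), subgradient = b - a^T x = -10.0
  y^{k+1} = 4.8 + 0.2*-10.0 = 2.8
Dual objective at y_4 = 2.8: reduced costs (-2.4, 3.2), box minimizer x = (9.0, 0.0)
g(y_4) = b*y + (c1 - a1*y)*x1 + (c2 - a2*y)*x2 = 17*2.8 + (-2.4)*9.0 + 3.2*0.0 = 47.6 - 21.6 + 0.0 = 26.0


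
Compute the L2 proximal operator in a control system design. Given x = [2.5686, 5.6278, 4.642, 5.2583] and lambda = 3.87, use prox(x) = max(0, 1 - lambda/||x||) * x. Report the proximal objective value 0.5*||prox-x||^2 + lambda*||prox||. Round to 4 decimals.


Step 1: Compute ||x||.
||x|| = 9.3524
Step 2: Compute scaling factor.
scale = max(0, 1 - 3.87/9.3524) = 0.5862
Step 3: prox(x) = [1.5057, 3.299, 2.7212, 3.0824]
||prox(x)|| = 5.4824
Step 4: Proximal objective.
0.5*||prox-x||^2 = 7.4885
lambda*||prox|| = 21.2169
Total = 28.7054


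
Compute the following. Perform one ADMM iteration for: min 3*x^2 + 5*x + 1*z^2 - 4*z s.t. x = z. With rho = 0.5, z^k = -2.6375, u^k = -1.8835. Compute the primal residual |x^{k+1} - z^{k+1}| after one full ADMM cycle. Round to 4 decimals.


ADMM iteration with rho = 0.5, z^k = -2.6375, u^k = -1.8835
Step 1: x-update.
Minimize 3*x^2 + 5*x + (0.5/2)*(x + 2.6375 - 1.8835)^2
FOC: (2*3 + 0.5)*x = -5 + 0.5*(-2.6375 + 1.8835)
x^{k+1} = -0.8272
Step 2: z-update.
Minimize 1*z^2 - 4*z + (0.5/2)*(-0.8272 - z - 1.8835)^2
FOC: (2*1 + 0.5)*z = 4 + 0.5*(-0.8272 - 1.8835)
z^{k+1} = 1.0579
Step 3: u-update.
u^{k+1} = -1.8835 - 0.8272 - 1.0579 = -3.7686
Step 4: Primal residual = |-0.8272 - 1.0579| = 1.8851


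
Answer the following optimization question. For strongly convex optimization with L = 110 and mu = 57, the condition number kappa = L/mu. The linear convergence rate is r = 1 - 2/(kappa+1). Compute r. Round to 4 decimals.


Step 1: Compute the condition number.
kappa = L/mu = 110/57 = 1.9298
Step 2: Compute the convergence rate.
r = 1 - 2/(kappa + 1) = 1 - 2*mu/(L + mu) = (L - mu)/(L + mu) = 53/167 = 0.3174


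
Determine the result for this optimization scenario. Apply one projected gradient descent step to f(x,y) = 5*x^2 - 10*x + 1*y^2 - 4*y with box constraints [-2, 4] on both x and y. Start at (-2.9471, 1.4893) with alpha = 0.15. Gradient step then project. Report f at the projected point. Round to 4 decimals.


Step 1: Compute gradient at (-2.9471, 1.4893).
grad_x = 2*5*-2.9471 - 10 = -39.471
grad_y = 2*1*1.4893 - 4 = -1.0214
Step 2: Gradient step.
x_raw = -2.9471 - 0.15*-39.471 = 2.9736
y_raw = 1.4893 - 0.15*-1.0214 = 1.6425
Step 3: Project onto [-2, 4].
x_proj = clip(2.9736) = 2.9736
y_proj = clip(1.6425) = 1.6425
Step 4: Evaluate f.
f(2.9736, 1.6425) = 10.6023


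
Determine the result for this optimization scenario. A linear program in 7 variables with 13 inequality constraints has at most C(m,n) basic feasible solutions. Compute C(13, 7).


Each vertex corresponds to some choice of n active constraints out of m, so the number of vertices is at most C(m, n) = m! / (n!(m-n)!).
m = 13, n = 7
Numerator: 13 * 12 * 11 * 10 * 9 * 8 * 7
Denominator: 7! = 5040
C(13, 7) = 1716


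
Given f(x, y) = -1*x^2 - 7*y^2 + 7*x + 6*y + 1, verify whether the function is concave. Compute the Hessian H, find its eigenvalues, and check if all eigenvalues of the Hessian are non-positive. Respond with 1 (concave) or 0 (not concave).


The Hessian of f(x,y) = -1*x^2 - 7*y^2 + 7*x + 6*y + 1 is:
H = [[-2, 0], [0, -14]]
Trace = -2 - 14 = -16
Determinant = -2*-14 - (0)^2 = 28
Discriminant = (-16)^2 - 4*28 = 144.0
Eigenvalues: lambda_1 = -14.0, lambda_2 = -2.0
The function is concave.

1


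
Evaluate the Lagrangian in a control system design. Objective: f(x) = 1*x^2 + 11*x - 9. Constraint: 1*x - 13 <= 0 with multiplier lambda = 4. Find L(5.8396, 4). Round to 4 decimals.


Step 1: Evaluate f(x).
f(5.8396) = 1*5.8396^2 + 11*5.8396 - 9 = 89.3365
Step 2: Evaluate g(x).
g(5.8396) = 1*5.8396 - 13 = -7.1604
Step 3: Compute Lagrangian.
L = 89.3365 + 4*-7.1604 = 60.6949


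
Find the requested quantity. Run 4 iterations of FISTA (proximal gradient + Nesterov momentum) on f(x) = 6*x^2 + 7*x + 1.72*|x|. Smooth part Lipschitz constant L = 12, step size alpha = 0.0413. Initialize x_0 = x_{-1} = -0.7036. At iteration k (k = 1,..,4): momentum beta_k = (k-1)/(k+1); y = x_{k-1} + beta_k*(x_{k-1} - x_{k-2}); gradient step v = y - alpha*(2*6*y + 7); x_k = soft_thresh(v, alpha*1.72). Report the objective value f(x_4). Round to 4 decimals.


FISTA on f(x) = 6*x^2 + 7*x + 1.72*|x|
L = 12, alpha = 0.0413
Iteration 1: beta = 0.0, y = -0.7036 + 0.0*(-0.7036 + 0.7036) = -0.7036
  grad(y) = -1.4432, v = y - alpha*grad = -0.644
  prox(v) = soft_thresh(-0.644, 0.071) = -0.573
Iteration 2: beta = 0.3333, y = -0.573 + 0.3333*(-0.573 + 0.7036) = -0.5294
  grad(y) = 0.647, v = y - alpha*grad = -0.5561
  prox(v) = soft_thresh(-0.5561, 0.071) = -0.4851
Iteration 3: beta = 0.5, y = -0.4851 + 0.5*(-0.4851 + 0.573) = -0.4412
  grad(y) = 1.706, v = y - alpha*grad = -0.5116
  prox(v) = soft_thresh(-0.5116, 0.071) = -0.4406
Iteration 4: beta = 0.6, y = -0.4406 + 0.6*(-0.4406 + 0.4851) = -0.4139
  grad(y) = 2.0334, v = y - alpha*grad = -0.4979
  prox(v) = soft_thresh(-0.4979, 0.071) = -0.4268
f(x_4) = 6*(-0.4268)^2 + 7*(-0.4268) + 1.72*|-0.4268| = -1.1606
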